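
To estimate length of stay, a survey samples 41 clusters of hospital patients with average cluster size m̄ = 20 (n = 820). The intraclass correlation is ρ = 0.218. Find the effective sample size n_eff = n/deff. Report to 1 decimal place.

deff = 1 + (20 − 1)·0.218 = 1 + 4.142 = 5.142.
n_eff = 820 / 5.142 = 159.5.

159.5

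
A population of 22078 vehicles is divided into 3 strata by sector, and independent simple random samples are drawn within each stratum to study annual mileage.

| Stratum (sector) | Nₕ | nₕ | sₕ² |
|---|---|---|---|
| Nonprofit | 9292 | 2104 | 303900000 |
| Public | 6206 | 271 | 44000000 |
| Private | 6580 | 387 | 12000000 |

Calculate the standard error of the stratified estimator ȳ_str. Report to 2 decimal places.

Var(ȳ_str) = Σₕ Wₕ²(1 − fₕ)sₕ²/nₕ with Wₕ = Nₕ/N, N = 22078.
Nonprofit: Wₕ = 0.42087146; term = 0.42087146²·(1 − 0.22643134)·303900000/2104 = 19791.685.
Public: Wₕ = 0.28109430; term = 0.28109430²·(1 − 0.04366742)·44000000/271 = 12268.64.
Private: Wₕ = 0.29803424; term = 0.29803424²·(1 − 0.05881459)·12000000/387 = 2592.2555.
Sum = 34652.581.
SE = √(34652.581) = 186.15.

186.15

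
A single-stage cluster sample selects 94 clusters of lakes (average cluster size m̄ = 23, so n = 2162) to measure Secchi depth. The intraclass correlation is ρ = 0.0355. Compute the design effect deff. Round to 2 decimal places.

1.78

deff = 1 + (23 − 1)·0.0355 = 1 + 0.781 = 1.781.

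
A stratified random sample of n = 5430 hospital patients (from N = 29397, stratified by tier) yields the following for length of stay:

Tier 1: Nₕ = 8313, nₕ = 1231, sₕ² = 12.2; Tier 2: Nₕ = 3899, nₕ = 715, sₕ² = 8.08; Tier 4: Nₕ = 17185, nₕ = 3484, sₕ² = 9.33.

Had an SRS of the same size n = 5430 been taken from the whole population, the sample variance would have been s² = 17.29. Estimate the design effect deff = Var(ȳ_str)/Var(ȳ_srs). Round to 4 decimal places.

Var(ȳ_str) = Σ Wₕ²(1−fₕ)sₕ²/nₕ with Wₕ = Nₕ/29397:
  Tier 1: (8313/29397)²·(1−1231/8313)·12.2/1231 = 6.7516428 × 10^-4
  Tier 2: (3899/29397)²·(1−715/3899)·8.08/715 = 1.6234002 × 10^-4
  Tier 4: (17185/29397)²·(1−3484/17185)·9.33/3484 = 7.2962428 × 10^-4
  → Var(ȳ_str) = 0.0015671286.
Var(ȳ_srs) = (1 − 5430/29397)·17.29/5430 = 0.0025960068.
deff = 0.0015671286 / 0.0025960068 = 0.6037.

0.6037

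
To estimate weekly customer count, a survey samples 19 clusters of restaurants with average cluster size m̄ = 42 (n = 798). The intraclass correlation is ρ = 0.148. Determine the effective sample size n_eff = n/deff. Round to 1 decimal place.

deff = 1 + (42 − 1)·0.148 = 1 + 6.068 = 7.068.
n_eff = 798 / 7.068 = 112.9.

112.9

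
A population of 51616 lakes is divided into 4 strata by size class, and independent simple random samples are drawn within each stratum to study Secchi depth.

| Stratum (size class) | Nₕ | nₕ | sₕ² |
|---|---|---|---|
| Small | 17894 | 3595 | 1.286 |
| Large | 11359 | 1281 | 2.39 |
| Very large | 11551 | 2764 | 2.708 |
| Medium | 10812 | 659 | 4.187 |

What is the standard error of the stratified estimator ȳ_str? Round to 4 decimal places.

0.0203

Var(ȳ_str) = Σₕ Wₕ²(1 − fₕ)sₕ²/nₕ with Wₕ = Nₕ/N, N = 51616.
Small: Wₕ = 0.34667545; term = 0.34667545²·(1 − 0.20090533)·1.286/3595 = 3.4354725 × 10^-5.
Large: Wₕ = 0.22006742; term = 0.22006742²·(1 − 0.11277401)·2.39/1281 = 8.0166797 × 10^-5.
Very large: Wₕ = 0.22378720; term = 0.22378720²·(1 − 0.23928664)·2.708/2764 = 3.73252 × 10^-5.
Medium: Wₕ = 0.20946993; term = 0.20946993²·(1 − 0.06095080)·4.187/659 = 2.6178772 × 10^-4.
Sum = 4.1363444 × 10^-4.
SE = √(4.1363444 × 10^-4) = 0.0203.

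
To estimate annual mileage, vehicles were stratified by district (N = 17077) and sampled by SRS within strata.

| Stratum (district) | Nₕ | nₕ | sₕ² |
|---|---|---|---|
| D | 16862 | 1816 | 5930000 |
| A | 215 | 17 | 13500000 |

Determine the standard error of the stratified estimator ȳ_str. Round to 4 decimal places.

54.3761

Var(ȳ_str) = Σₕ Wₕ²(1 − fₕ)sₕ²/nₕ with Wₕ = Nₕ/N, N = 17077.
D: Wₕ = 0.98740997; term = 0.98740997²·(1 − 0.10769778)·5930000/1816 = 2840.8339.
A: Wₕ = 0.01259003; term = 0.01259003²·(1 − 0.07906977)·13500000/17 = 115.92186.
Sum = 2956.7558.
SE = √(2956.7558) = 54.3761.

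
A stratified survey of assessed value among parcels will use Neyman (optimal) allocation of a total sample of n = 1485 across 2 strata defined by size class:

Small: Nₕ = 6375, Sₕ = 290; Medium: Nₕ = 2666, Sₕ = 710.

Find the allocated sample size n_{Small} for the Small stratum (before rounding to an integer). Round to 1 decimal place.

733.7

Neyman allocation: nₕ = n·NₕSₕ / Σⱼ NⱼSⱼ.
Σ NⱼSⱼ = 6375·290 + 2666·710 = 3.74161 × 10^6.
n_{Small} = 1485·6375·290 / (3.74161 × 10^6) = 733.7.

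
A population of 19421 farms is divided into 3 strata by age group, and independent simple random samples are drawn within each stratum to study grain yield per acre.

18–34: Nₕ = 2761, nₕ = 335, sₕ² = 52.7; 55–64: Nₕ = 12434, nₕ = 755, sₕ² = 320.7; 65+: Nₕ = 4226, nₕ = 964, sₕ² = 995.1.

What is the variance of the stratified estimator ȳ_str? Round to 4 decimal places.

Var(ȳ_str) = Σₕ Wₕ²(1 − fₕ)sₕ²/nₕ with Wₕ = Nₕ/N, N = 19421.
18–34: Wₕ = 0.14216570; term = 0.14216570²·(1 − 0.12133285)·52.7/335 = 0.0027937004.
55–64: Wₕ = 0.64023480; term = 0.64023480²·(1 − 0.06072060)·320.7/755 = 0.16354051.
65+: Wₕ = 0.21759951; term = 0.21759951²·(1 − 0.22811169)·995.1/964 = 0.037727668.
Sum = 0.20406188.

0.2041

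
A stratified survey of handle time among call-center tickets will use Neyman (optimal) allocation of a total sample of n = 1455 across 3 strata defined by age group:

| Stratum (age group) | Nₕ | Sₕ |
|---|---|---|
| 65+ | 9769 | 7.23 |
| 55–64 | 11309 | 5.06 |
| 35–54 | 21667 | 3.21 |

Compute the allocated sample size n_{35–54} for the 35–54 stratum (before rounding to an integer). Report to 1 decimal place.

512.6

Neyman allocation: nₕ = n·NₕSₕ / Σⱼ NⱼSⱼ.
Σ NⱼSⱼ = 9769·7.23 + 11309·5.06 + 21667·3.21 = 197404.48.
n_{35–54} = 1455·21667·3.21 / 197404.48 = 512.6.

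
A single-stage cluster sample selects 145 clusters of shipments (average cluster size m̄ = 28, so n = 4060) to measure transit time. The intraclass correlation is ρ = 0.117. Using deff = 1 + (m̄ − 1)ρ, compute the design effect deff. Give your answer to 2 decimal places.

4.16

deff = 1 + (28 − 1)·0.117 = 1 + 3.159 = 4.159.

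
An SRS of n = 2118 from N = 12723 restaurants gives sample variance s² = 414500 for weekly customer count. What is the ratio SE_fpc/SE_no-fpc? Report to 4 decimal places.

0.9130

f = n/N = 2118/12723 = 0.16647017.
SE_no-fpc = √(s²/n) = 13.989406; SE_fpc = √((1−f)s²/n) = 12.772028.
Ratio = √(1−f) = 0.91297855.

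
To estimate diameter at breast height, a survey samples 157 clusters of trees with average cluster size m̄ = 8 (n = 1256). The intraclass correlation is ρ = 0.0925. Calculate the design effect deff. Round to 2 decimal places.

deff = 1 + (8 − 1)·0.0925 = 1 + 0.6475 = 1.6475.

1.65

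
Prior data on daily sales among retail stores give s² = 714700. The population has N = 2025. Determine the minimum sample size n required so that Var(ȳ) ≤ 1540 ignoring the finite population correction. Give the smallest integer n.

Without fpc, n₀ = s²/D = 714700/1540 = 464.0909.
Rounding up, n = 465.

465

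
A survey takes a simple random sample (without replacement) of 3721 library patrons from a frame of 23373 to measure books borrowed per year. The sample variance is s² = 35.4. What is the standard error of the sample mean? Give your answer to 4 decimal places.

Under SRS without replacement, Var(ȳ) = (1 − f)·s²/n with f = n/N = 3721/23373 = 0.15920079.
Var(ȳ) = (1 − 0.15920079)·35.4/3721 = 0.84079921·0.0095135716 = 0.0079990035.
SE(ȳ) = √(0.0079990035) = 0.0894.

0.0894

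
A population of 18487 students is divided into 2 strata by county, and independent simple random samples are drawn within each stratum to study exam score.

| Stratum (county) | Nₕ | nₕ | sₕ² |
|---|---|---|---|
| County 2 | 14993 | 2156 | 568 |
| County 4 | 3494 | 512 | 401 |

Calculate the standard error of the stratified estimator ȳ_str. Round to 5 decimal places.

0.41501

Var(ȳ_str) = Σₕ Wₕ²(1 − fₕ)sₕ²/nₕ with Wₕ = Nₕ/N, N = 18487.
County 2: Wₕ = 0.81100233; term = 0.81100233²·(1 − 0.14380044)·568/2156 = 0.14836067.
County 4: Wₕ = 0.18899767; term = 0.18899767²·(1 − 0.14653692)·401/512 = 0.023876577.
Sum = 0.17223725.
SE = √(0.17223725) = 0.41501.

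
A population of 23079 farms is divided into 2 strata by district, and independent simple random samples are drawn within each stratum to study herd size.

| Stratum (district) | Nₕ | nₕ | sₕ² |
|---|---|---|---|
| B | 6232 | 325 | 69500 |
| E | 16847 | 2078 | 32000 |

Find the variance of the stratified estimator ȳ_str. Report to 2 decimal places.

21.97

Var(ȳ_str) = Σₕ Wₕ²(1 − fₕ)sₕ²/nₕ with Wₕ = Nₕ/N, N = 23079.
B: Wₕ = 0.27002903; term = 0.27002903²·(1 − 0.05215019)·69500/325 = 14.779573.
E: Wₕ = 0.72997097; term = 0.72997097²·(1 − 0.12334540)·32000/2078 = 7.1935643.
Sum = 21.973137.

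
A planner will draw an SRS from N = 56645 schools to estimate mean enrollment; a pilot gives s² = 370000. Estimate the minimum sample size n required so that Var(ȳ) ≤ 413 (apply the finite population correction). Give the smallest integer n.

Without fpc, n₀ = s²/D = 370000/413 = 895.8838.
With fpc, (1 − n/N)·s²/n ≤ D requires n ≥ n₀/(1 + n₀/N) = 895.8838/(1 + 895.8838/56645) = 881.9353.
Rounding up, n = 882.

882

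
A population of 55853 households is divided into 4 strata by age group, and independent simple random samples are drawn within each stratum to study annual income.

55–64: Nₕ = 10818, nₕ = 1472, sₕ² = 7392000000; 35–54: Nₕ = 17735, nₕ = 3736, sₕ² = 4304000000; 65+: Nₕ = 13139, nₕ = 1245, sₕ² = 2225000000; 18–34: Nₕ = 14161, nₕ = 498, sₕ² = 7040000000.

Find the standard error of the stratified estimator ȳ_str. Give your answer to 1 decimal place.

1104.9

Var(ȳ_str) = Σₕ Wₕ²(1 − fₕ)sₕ²/nₕ with Wₕ = Nₕ/N, N = 55853.
55–64: Wₕ = 0.19368700; term = 0.19368700²·(1 − 0.13606951)·7392000000/1472 = 162754.83.
35–54: Wₕ = 0.31752994; term = 0.31752994²·(1 − 0.21065689)·4304000000/3736 = 91685.486.
65+: Wₕ = 0.23524251; term = 0.23524251²·(1 − 0.09475607)·2225000000/1245 = 89527.798.
18–34: Wₕ = 0.25354054; term = 0.25354054²·(1 − 0.03516701)·7040000000/498 = 876779.32.
Sum = 1.2207474 × 10^6.
SE = √(1.2207474 × 10^6) = 1104.9.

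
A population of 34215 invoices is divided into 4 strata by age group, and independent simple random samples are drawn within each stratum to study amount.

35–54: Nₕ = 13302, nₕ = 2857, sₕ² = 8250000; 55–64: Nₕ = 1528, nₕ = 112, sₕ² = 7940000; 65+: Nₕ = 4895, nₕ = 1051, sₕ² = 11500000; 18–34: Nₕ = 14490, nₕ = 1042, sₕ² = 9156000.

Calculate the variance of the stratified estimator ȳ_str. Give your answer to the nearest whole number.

2112

Var(ȳ_str) = Σₕ Wₕ²(1 − fₕ)sₕ²/nₕ with Wₕ = Nₕ/N, N = 34215.
35–54: Wₕ = 0.38877685; term = 0.38877685²·(1 − 0.21477973)·8250000/2857 = 342.71728.
55–64: Wₕ = 0.04465878; term = 0.04465878²·(1 − 0.07329843)·7940000/112 = 131.02555.
65+: Wₕ = 0.14306591; term = 0.14306591²·(1 − 0.21470889)·11500000/1051 = 175.87257.
18–34: Wₕ = 0.42349847; term = 0.42349847²·(1 − 0.07191166)·9156000/1042 = 1462.6185.
Sum = 2112.2339.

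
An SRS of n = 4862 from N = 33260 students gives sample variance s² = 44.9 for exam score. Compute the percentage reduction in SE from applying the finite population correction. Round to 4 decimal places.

f = n/N = 4862/33260 = 0.14618160.
SE_no-fpc = √(s²/n) = 0.096098297; SE_fpc = √((1−f)s²/n) = 0.088797032.
Ratio = √(1−f) = 0.92402294. Reduction = 100·(1 − 0.92402294) = 7.5977%.

7.5977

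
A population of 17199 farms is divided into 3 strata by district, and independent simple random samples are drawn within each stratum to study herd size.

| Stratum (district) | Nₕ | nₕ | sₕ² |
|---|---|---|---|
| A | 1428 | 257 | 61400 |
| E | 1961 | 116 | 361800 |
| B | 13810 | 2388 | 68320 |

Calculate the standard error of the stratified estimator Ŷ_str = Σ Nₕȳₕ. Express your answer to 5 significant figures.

Var(Ŷ_str) = Σₕ Nₕ²(1 − fₕ)sₕ²/nₕ.
A: 1428²·(1 − 257/1428)·61400/257 = 3.9950328 × 10^8.
E: 1961²·(1 − 116/1961)·361800/116 = 1.1284558 × 10^10.
B: 13810²·(1 − 2388/13810)·68320/2388 = 4.5128341 × 10^9.
Sum = 1.6196895 × 10^10.
SE = √(1.6196895 × 10^10) = 127270.

127270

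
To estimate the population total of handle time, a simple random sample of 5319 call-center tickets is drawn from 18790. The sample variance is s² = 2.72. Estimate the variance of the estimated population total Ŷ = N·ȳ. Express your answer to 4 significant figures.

Var(Ŷ) = N²·Var(ȳ) = N²·(1 − n/N)·s²/n.
f = 5319/18790 = 0.28307610; Var(ȳ) = 0.71692390·2.72/5319 = 3.6661647 × 10^-4.
Var(Ŷ) = 18790² · (3.6661647 × 10^-4) = 129439.11.

129400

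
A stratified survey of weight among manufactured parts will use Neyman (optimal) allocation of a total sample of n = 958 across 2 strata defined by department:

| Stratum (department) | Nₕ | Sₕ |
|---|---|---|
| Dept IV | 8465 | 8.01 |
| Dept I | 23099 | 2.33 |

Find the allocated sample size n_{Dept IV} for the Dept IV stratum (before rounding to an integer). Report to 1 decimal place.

Neyman allocation: nₕ = n·NₕSₕ / Σⱼ NⱼSⱼ.
Σ NⱼSⱼ = 8465·8.01 + 23099·2.33 = 121625.32.
n_{Dept IV} = 958·8465·8.01 / 121625.32 = 534.1.

534.1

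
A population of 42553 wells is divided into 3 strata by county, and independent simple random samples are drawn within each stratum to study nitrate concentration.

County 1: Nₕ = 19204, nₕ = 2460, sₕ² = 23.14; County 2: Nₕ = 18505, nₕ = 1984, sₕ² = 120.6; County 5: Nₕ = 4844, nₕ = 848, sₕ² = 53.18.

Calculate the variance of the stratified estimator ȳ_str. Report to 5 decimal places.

Var(ȳ_str) = Σₕ Wₕ²(1 − fₕ)sₕ²/nₕ with Wₕ = Nₕ/N, N = 42553.
County 1: Wₕ = 0.45129603; term = 0.45129603²·(1 − 0.12809831)·23.14/2460 = 0.0016703935.
County 2: Wₕ = 0.43486946; term = 0.43486946²·(1 − 0.10721427)·120.6/1984 = 0.010262914.
County 5: Wₕ = 0.11383451; term = 0.11383451²·(1 − 0.17506193)·53.18/848 = 6.7038105 × 10^-4.
Sum = 0.012603689.

0.01260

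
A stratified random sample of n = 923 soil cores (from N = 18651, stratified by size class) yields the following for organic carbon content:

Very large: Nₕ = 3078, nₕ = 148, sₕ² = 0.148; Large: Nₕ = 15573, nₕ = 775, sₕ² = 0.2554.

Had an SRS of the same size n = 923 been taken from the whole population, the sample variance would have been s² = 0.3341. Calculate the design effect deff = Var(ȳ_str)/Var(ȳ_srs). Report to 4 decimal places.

0.7099

Var(ȳ_str) = Σ Wₕ²(1−fₕ)sₕ²/nₕ with Wₕ = Nₕ/18651:
  Very large: (3078/18651)²·(1−148/3078)·0.148/148 = 2.592579 × 10^-5
  Large: (15573/18651)²·(1−775/15573)·0.2554/775 = 2.1831836 × 10^-4
  → Var(ȳ_str) = 2.4424415 × 10^-4.
Var(ȳ_srs) = (1 − 923/18651)·0.3341/923 = 3.4405858 × 10^-4.
deff = (2.4424415 × 10^-4) / (3.4405858 × 10^-4) = 0.7099.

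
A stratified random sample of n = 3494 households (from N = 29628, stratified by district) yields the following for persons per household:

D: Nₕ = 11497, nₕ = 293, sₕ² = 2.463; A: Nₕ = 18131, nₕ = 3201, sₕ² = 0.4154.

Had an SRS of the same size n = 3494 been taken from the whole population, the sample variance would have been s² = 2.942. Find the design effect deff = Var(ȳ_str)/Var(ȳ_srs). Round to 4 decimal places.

Var(ȳ_str) = Σ Wₕ²(1−fₕ)sₕ²/nₕ with Wₕ = Nₕ/29628:
  D: (11497/29628)²·(1−293/11497)·2.463/293 = 0.0012335301
  A: (18131/29628)²·(1−3201/18131)·0.4154/3201 = 4.0018215 × 10^-5
  → Var(ȳ_str) = 0.0012735483.
Var(ȳ_srs) = (1 − 3494/29628)·2.942/3494 = 7.4271692 × 10^-4.
deff = 0.0012735483 / (7.4271692 × 10^-4) = 1.7147.

1.7147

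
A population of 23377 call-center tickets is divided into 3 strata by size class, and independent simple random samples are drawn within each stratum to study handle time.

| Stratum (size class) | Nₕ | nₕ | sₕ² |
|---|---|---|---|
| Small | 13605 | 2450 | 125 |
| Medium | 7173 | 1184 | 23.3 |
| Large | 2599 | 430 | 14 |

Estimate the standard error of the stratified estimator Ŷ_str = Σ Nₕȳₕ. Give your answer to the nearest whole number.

Var(Ŷ_str) = Σₕ Nₕ²(1 − fₕ)sₕ²/nₕ.
Small: 13605²·(1 − 2450/13605)·125/2450 = 7.7430497 × 10^6.
Medium: 7173²·(1 − 1184/7173)·23.3/1184 = 845394.39.
Large: 2599²·(1 − 430/2599)·14/430 = 183537.75.
Sum = 8.7719818 × 10^6.
SE = √(8.7719818 × 10^6) = 2962.

2962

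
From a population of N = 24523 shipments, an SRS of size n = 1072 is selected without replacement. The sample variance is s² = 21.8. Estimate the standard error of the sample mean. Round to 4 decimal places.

Under SRS without replacement, Var(ȳ) = (1 − f)·s²/n with f = n/N = 1072/24523 = 0.04371406.
Var(ȳ) = (1 − 0.04371406)·21.8/1072 = 0.95628594·0.020335821 = 0.01944686.
SE(ȳ) = √(0.01944686) = 0.1395.

0.1395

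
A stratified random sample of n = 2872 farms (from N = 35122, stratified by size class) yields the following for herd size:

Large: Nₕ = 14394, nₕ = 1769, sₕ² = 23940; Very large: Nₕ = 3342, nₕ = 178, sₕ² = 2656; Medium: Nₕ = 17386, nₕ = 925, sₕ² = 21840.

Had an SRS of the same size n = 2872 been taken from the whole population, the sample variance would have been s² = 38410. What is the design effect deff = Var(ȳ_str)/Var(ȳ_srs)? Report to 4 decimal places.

0.6188

Var(ȳ_str) = Σ Wₕ²(1−fₕ)sₕ²/nₕ with Wₕ = Nₕ/35122:
  Large: (14394/35122)²·(1−1769/14394)·23940/1769 = 1.9936583
  Very large: (3342/35122)²·(1−178/3342)·2656/178 = 0.12790647
  Medium: (17386/35122)²·(1−925/17386)·21840/925 = 5.477827
  → Var(ȳ_str) = 7.5993918.
Var(ȳ_srs) = (1 − 2872/35122)·38410/2872 = 12.280339.
deff = 7.5993918 / 12.280339 = 0.6188.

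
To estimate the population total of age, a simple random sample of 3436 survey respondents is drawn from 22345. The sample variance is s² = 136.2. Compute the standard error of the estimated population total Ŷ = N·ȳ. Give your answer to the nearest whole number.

Var(Ŷ) = N²·Var(ȳ) = N²·(1 − n/N)·s²/n.
f = 3436/22345 = 0.15377042; Var(ȳ) = 0.84622958·136.2/3436 = 0.033543792.
Var(Ŷ) = 22345² · 0.033543792 = 1.6748383 × 10^7.
SE(Ŷ) = √(1.6748383 × 10^7) = 4092.

4092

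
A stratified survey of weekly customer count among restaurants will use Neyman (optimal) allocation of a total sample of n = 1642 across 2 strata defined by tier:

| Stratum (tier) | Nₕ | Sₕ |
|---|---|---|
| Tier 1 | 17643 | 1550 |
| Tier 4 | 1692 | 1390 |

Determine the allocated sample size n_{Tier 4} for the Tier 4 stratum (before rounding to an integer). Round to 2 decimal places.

130.03

Neyman allocation: nₕ = n·NₕSₕ / Σⱼ NⱼSⱼ.
Σ NⱼSⱼ = 17643·1550 + 1692·1390 = 2.969853 × 10^7.
n_{Tier 4} = 1642·1692·1390 / (2.969853 × 10^7) = 130.03.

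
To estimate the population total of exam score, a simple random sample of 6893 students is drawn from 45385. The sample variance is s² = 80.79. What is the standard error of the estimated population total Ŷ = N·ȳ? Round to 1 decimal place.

4525.0

Var(Ŷ) = N²·Var(ȳ) = N²·(1 − n/N)·s²/n.
f = 6893/45385 = 0.15187837; Var(ȳ) = 0.84812163·80.79/6893 = 0.0099404825.
Var(Ŷ) = 45385² · 0.0099404825 = 2.0475388 × 10^7.
SE(Ŷ) = √(2.0475388 × 10^7) = 4525.0.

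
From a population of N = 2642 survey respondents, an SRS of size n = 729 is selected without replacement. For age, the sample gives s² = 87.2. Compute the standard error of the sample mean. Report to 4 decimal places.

0.2943

Under SRS without replacement, Var(ȳ) = (1 − f)·s²/n with f = n/N = 729/2642 = 0.27592733.
Var(ȳ) = (1 − 0.27592733)·87.2/729 = 0.72407267·0.11961591 = 0.086610613.
SE(ȳ) = √(0.086610613) = 0.2943.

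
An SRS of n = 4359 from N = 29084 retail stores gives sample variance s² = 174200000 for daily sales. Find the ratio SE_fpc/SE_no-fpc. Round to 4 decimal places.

0.9220

f = n/N = 4359/29084 = 0.14987622.
SE_no-fpc = √(s²/n) = 199.90821; SE_fpc = √((1−f)s²/n) = 184.31969.
Ratio = √(1−f) = 0.92202157.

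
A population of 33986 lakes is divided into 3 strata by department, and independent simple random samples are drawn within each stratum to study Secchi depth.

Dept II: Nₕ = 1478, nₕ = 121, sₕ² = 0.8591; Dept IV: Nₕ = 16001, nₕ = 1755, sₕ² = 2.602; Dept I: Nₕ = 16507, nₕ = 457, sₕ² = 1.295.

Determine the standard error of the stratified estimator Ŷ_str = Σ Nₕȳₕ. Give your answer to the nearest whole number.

1050

Var(Ŷ_str) = Σₕ Nₕ²(1 − fₕ)sₕ²/nₕ.
Dept II: 1478²·(1 − 121/1478)·0.8591/121 = 14240.087.
Dept IV: 16001²·(1 − 1755/16001)·2.602/1755 = 337963.84.
Dept I: 16507²·(1 − 457/16507)·1.295/457 = 750752.45.
Sum = 1.1029564 × 10^6.
SE = √(1.1029564 × 10^6) = 1050.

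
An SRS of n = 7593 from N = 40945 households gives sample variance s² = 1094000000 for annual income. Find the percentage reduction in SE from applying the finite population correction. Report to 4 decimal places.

9.7472

f = n/N = 7593/40945 = 0.18544389.
SE_no-fpc = √(s²/n) = 379.57881; SE_fpc = √((1−f)s²/n) = 342.58036.
Ratio = √(1−f) = 0.90252762. Reduction = 100·(1 − 0.90252762) = 9.7472%.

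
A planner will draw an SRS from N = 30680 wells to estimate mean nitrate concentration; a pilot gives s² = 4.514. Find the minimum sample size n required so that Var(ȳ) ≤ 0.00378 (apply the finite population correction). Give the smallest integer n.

Without fpc, n₀ = s²/D = 4.514/0.00378 = 1194.1799.
With fpc, (1 − n/N)·s²/n ≤ D requires n ≥ n₀/(1 + n₀/N) = 1194.1799/(1 + 1194.1799/30680) = 1149.4394.
Rounding up, n = 1150.

1150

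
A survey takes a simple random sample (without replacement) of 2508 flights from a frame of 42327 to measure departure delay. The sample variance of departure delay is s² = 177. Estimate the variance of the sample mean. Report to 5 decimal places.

Under SRS without replacement, Var(ȳ) = (1 − f)·s²/n with f = n/N = 2508/42327 = 0.05925296.
Var(ȳ) = (1 − 0.05925296)·177/2508 = 0.94074704·0.070574163 = 0.066392435.

0.06639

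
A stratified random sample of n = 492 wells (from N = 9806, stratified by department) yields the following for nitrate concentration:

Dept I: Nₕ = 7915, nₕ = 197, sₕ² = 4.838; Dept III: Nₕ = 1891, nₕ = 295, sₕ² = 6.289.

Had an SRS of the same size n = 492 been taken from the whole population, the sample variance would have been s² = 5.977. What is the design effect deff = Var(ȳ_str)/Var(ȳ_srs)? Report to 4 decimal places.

1.4101

Var(ȳ_str) = Σ Wₕ²(1−fₕ)sₕ²/nₕ with Wₕ = Nₕ/9806:
  Dept I: (7915/9806)²·(1−197/7915)·4.838/197 = 0.015601687
  Dept III: (1891/9806)²·(1−295/1891)·6.289/295 = 6.6911415 × 10^-4
  → Var(ȳ_str) = 0.016270801.
Var(ȳ_srs) = (1 − 492/9806)·5.977/492 = 0.011538849.
deff = 0.016270801 / 0.011538849 = 1.4101.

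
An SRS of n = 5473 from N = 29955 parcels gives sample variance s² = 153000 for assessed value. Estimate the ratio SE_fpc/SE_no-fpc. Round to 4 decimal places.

f = n/N = 5473/29955 = 0.18270739.
SE_no-fpc = √(s²/n) = 5.2872883; SE_fpc = √((1−f)s²/n) = 4.7799326.
Ratio = √(1−f) = 0.90404237.

0.9040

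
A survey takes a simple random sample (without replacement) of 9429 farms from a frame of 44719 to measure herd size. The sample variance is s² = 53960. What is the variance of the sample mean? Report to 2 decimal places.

Under SRS without replacement, Var(ȳ) = (1 − f)·s²/n with f = n/N = 9429/44719 = 0.21084997.
Var(ȳ) = (1 − 0.21084997)·53960/9429 = 0.78915003·5.7227702 = 4.5161242.

4.52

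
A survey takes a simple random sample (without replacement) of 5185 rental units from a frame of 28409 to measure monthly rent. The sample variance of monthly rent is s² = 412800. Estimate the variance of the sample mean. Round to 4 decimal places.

Under SRS without replacement, Var(ȳ) = (1 − f)·s²/n with f = n/N = 5185/28409 = 0.18251258.
Var(ȳ) = (1 − 0.18251258)·412800/5185 = 0.81748742·79.614272 = 65.083665.

65.0837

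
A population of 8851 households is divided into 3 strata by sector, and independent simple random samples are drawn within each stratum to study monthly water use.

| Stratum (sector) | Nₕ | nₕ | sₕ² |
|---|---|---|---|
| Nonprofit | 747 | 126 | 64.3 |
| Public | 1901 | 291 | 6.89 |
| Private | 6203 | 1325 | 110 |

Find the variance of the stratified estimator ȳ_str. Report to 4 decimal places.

0.0360

Var(ȳ_str) = Σₕ Wₕ²(1 − fₕ)sₕ²/nₕ with Wₕ = Nₕ/N, N = 8851.
Nonprofit: Wₕ = 0.08439724; term = 0.08439724²·(1 − 0.16867470)·64.3/126 = 0.0030218155.
Public: Wₕ = 0.21477799; term = 0.21477799²·(1 − 0.15307733)·6.89/291 = 9.2501664 × 10^-4.
Private: Wₕ = 0.70082477; term = 0.70082477²·(1 − 0.21360632)·110/1325 = 0.032065329.
Sum = 0.036012161.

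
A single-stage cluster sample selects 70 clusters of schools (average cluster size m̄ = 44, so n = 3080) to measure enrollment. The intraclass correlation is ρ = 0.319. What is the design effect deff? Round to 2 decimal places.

14.72

deff = 1 + (44 − 1)·0.319 = 1 + 13.717 = 14.717.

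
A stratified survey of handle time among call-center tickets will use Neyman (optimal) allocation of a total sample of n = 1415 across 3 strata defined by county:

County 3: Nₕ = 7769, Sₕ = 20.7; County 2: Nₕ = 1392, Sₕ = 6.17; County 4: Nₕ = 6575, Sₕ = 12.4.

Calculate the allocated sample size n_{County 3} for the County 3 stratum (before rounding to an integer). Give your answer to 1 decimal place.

Neyman allocation: nₕ = n·NₕSₕ / Σⱼ NⱼSⱼ.
Σ NⱼSⱼ = 7769·20.7 + 1392·6.17 + 6575·12.4 = 250936.94.
n_{County 3} = 1415·7769·20.7 / 250936.94 = 906.8.

906.8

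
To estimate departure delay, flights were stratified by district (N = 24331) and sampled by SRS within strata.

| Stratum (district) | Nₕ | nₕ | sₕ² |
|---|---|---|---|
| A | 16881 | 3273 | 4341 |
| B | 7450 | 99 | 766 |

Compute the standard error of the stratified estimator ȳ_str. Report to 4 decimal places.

Var(ȳ_str) = Σₕ Wₕ²(1 − fₕ)sₕ²/nₕ with Wₕ = Nₕ/N, N = 24331.
A: Wₕ = 0.69380626; term = 0.69380626²·(1 − 0.19388662)·4341/3273 = 0.51465516.
B: Wₕ = 0.30619374; term = 0.30619374²·(1 − 0.01328859)·766/99 = 0.71577472.
Sum = 1.2304299.
SE = √(1.2304299) = 1.1092.

1.1092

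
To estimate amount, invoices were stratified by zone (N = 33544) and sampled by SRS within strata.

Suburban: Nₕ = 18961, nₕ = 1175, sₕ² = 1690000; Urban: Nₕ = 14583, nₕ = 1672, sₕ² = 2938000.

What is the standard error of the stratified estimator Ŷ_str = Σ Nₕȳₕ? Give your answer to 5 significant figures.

Var(Ŷ_str) = Σₕ Nₕ²(1 − fₕ)sₕ²/nₕ.
Suburban: 18961²·(1 − 1175/18961)·1690000/1175 = 4.8505207 × 10^11.
Urban: 14583²·(1 − 1672/14583)·2938000/1672 = 3.3084325 × 10^11.
Sum = 8.1589532 × 10^11.
SE = √(8.1589532 × 10^11) = 903270.

903270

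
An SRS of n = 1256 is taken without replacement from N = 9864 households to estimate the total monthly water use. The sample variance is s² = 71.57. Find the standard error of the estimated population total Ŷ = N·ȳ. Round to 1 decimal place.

Var(Ŷ) = N²·Var(ȳ) = N²·(1 − n/N)·s²/n.
f = 1256/9864 = 0.12733171; Var(ȳ) = 0.87266829·71.57/1256 = 0.049726807.
Var(Ŷ) = 9864² · 0.049726807 = 4.8383435 × 10^6.
SE(Ŷ) = √(4.8383435 × 10^6) = 2199.6.

2199.6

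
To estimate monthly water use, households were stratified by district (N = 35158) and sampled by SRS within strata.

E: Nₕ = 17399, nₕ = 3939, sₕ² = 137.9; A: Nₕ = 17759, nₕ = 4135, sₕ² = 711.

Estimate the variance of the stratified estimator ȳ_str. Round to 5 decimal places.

0.04029

Var(ȳ_str) = Σₕ Wₕ²(1 − fₕ)sₕ²/nₕ with Wₕ = Nₕ/N, N = 35158.
E: Wₕ = 0.49488025; term = 0.49488025²·(1 − 0.22639232)·137.9/3939 = 0.0066328368.
A: Wₕ = 0.50511975; term = 0.50511975²·(1 − 0.23283969)·711/4135 = 0.033656496.
Sum = 0.040289333.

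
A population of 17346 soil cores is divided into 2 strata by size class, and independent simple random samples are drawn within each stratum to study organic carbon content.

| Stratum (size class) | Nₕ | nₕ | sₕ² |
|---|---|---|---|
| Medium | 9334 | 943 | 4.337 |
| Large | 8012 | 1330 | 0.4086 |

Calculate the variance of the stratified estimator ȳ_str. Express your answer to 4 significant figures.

0.001252

Var(ȳ_str) = Σₕ Wₕ²(1 − fₕ)sₕ²/nₕ with Wₕ = Nₕ/N, N = 17346.
Medium: Wₕ = 0.53810677; term = 0.53810677²·(1 − 0.10102850)·4.337/943 = 0.0011971831.
Large: Wₕ = 0.46189323; term = 0.46189323²·(1 − 0.16600100)·0.4086/1330 = 5.466325 × 10^-5.
Sum = 0.0012518464.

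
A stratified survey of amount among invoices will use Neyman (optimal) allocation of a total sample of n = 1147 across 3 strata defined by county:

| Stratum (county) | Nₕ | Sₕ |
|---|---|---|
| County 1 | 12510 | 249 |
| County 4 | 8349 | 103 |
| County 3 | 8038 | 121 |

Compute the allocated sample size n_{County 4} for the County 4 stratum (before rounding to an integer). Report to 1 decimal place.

199.4

Neyman allocation: nₕ = n·NₕSₕ / Σⱼ NⱼSⱼ.
Σ NⱼSⱼ = 12510·249 + 8349·103 + 8038·121 = 4.947535 × 10^6.
n_{County 4} = 1147·8349·103 / (4.947535 × 10^6) = 199.4.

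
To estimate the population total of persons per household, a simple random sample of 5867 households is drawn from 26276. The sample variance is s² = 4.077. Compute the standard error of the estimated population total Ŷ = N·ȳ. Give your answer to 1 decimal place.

610.5

Var(Ŷ) = N²·Var(ȳ) = N²·(1 − n/N)·s²/n.
f = 5867/26276 = 0.22328360; Var(ȳ) = 0.77671640·4.077/5867 = 5.397431 × 10^-4.
Var(Ŷ) = 26276² · (5.397431 × 10^-4) = 372653.84.
SE(Ŷ) = √(372653.84) = 610.5.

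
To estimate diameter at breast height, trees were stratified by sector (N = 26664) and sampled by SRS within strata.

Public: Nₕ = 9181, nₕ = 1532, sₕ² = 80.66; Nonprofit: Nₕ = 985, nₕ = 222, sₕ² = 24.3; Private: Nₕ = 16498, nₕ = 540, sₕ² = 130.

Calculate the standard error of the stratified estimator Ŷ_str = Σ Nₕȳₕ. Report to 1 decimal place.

8195.2

Var(Ŷ_str) = Σₕ Nₕ²(1 − fₕ)sₕ²/nₕ.
Public: 9181²·(1 − 1532/9181)·80.66/1532 = 3.6973801 × 10^6.
Nonprofit: 985²·(1 − 222/985)·24.3/222 = 82264.804.
Private: 16498²·(1 − 540/16498)·130/540 = 6.3381039 × 10^7.
Sum = 6.7160684 × 10^7.
SE = √(6.7160684 × 10^7) = 8195.2.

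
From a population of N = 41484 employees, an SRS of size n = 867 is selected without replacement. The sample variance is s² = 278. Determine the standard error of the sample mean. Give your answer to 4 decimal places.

0.5603

Under SRS without replacement, Var(ȳ) = (1 − f)·s²/n with f = n/N = 867/41484 = 0.02089962.
Var(ȳ) = (1 − 0.02089962)·278/867 = 0.97910038·0.32064591 = 0.31394453.
SE(ȳ) = √(0.31394453) = 0.5603.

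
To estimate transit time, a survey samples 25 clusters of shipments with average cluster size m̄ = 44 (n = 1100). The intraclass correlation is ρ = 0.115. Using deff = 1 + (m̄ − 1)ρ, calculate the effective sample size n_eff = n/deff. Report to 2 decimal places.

deff = 1 + (44 − 1)·0.115 = 1 + 4.945 = 5.945.
n_eff = 1100 / 5.945 = 185.03.

185.03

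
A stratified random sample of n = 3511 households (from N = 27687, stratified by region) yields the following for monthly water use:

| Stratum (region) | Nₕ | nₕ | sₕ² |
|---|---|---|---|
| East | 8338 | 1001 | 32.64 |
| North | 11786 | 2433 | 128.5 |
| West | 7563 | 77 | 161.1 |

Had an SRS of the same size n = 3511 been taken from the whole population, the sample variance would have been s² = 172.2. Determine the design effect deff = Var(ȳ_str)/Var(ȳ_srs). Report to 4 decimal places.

Var(ȳ_str) = Σ Wₕ²(1−fₕ)sₕ²/nₕ with Wₕ = Nₕ/27687:
  East: (8338/27687)²·(1−1001/8338)·32.64/1001 = 0.002602224
  North: (11786/27687)²·(1−2433/11786)·128.5/2433 = 0.0075949792
  West: (7563/27687)²·(1−77/7563)·161.1/77 = 0.15452435
  → Var(ȳ_str) = 0.16472155.
Var(ȳ_srs) = (1 − 3511/27687)·172.2/3511 = 0.04282633.
deff = 0.16472155 / 0.04282633 = 3.8463.

3.8463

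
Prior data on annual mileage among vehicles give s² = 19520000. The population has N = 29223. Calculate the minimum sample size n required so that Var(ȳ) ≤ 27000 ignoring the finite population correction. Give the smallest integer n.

723

Without fpc, n₀ = s²/D = 19520000/27000 = 722.9630.
Rounding up, n = 723.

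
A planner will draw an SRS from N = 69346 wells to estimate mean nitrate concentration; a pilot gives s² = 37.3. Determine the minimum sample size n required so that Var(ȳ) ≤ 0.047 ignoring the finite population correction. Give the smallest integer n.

Without fpc, n₀ = s²/D = 37.3/0.047 = 793.6170.
Rounding up, n = 794.

794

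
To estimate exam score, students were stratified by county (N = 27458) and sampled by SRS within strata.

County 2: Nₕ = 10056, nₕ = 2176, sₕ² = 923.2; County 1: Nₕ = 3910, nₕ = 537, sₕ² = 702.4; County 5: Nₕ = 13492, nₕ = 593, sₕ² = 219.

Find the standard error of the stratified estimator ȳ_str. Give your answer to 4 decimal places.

Var(ȳ_str) = Σₕ Wₕ²(1 − fₕ)sₕ²/nₕ with Wₕ = Nₕ/N, N = 27458.
County 2: Wₕ = 0.36623206; term = 0.36623206²·(1 − 0.21638823)·923.2/2176 = 0.044591346.
County 1: Wₕ = 0.14239930; term = 0.14239930²·(1 − 0.13734015)·702.4/537 = 0.0228805.
County 5: Wₕ = 0.49136864; term = 0.49136864²·(1 − 0.04395197)·219/593 = 0.08524796.
Sum = 0.15271981.
SE = √(0.15271981) = 0.3908.

0.3908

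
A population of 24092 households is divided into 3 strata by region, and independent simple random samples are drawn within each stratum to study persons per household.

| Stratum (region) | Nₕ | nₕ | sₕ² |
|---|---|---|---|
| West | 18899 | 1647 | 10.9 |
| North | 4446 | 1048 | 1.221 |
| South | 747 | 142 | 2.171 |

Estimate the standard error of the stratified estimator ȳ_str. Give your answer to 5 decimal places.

Var(ȳ_str) = Σₕ Wₕ²(1 − fₕ)sₕ²/nₕ with Wₕ = Nₕ/N, N = 24092.
West: Wₕ = 0.78445127; term = 0.78445127²·(1 − 0.08714747)·10.9/1647 = 0.003717624.
North: Wₕ = 0.18454259; term = 0.18454259²·(1 − 0.23571750)·1.221/1048 = 3.0325049 × 10^-5.
South: Wₕ = 0.03100614; term = 0.03100614²·(1 − 0.19009371)·2.171/142 = 1.1904242 × 10^-5.
Sum = 0.0037598533.
SE = √(0.0037598533) = 0.06132.

0.06132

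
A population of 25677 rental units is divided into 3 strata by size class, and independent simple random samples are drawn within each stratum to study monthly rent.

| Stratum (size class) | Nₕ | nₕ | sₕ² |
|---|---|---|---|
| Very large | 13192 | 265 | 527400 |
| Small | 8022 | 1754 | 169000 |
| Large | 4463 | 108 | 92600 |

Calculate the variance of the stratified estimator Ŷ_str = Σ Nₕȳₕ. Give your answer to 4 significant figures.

3.609 × 10^11

Var(Ŷ_str) = Σₕ Nₕ²(1 − fₕ)sₕ²/nₕ.
Very large: 13192²·(1 − 265/13192)·527400/265 = 3.3939281 × 10^11.
Small: 8022²·(1 − 1754/8022)·169000/1754 = 4.8447209 × 10^9.
Large: 4463²·(1 − 108/4463)·92600/108 = 1.6664883 × 10^10.
Sum = 3.6090241 × 10^11.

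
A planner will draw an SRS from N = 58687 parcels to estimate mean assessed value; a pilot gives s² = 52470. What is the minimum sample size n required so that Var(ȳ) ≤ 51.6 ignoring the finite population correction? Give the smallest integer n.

1017

Without fpc, n₀ = s²/D = 52470/51.6 = 1016.8605.
Rounding up, n = 1017.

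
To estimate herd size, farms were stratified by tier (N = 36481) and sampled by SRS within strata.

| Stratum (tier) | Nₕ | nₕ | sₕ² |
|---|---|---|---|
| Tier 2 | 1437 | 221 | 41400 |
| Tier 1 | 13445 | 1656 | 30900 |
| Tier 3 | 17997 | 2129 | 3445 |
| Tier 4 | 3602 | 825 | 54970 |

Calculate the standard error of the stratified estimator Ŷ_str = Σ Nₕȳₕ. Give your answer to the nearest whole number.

Var(Ŷ_str) = Σₕ Nₕ²(1 − fₕ)sₕ²/nₕ.
Tier 2: 1437²·(1 − 221/1437)·41400/221 = 3.273395 × 10^8.
Tier 1: 13445²·(1 − 1656/13445)·30900/1656 = 2.9575761 × 10^9.
Tier 3: 17997²·(1 − 2129/17997)·3445/2129 = 4.620999 × 10^8.
Tier 4: 3602²·(1 − 825/3602)·54970/825 = 6.6648653 × 10^8.
Sum = 4.413502 × 10^9.
SE = √(4.413502 × 10^9) = 66434.

66434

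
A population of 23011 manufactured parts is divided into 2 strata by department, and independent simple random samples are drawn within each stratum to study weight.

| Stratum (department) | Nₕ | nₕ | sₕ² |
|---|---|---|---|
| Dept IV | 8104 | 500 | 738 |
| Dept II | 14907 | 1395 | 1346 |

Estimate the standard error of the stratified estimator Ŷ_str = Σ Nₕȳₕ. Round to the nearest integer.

16891

Var(Ŷ_str) = Σₕ Nₕ²(1 − fₕ)sₕ²/nₕ.
Dept IV: 8104²·(1 − 500/8104)·738/500 = 9.0955276 × 10^7.
Dept II: 14907²·(1 − 1395/14907)·1346/1395 = 1.943483 × 10^8.
Sum = 2.8530358 × 10^8.
SE = √(2.8530358 × 10^8) = 16891.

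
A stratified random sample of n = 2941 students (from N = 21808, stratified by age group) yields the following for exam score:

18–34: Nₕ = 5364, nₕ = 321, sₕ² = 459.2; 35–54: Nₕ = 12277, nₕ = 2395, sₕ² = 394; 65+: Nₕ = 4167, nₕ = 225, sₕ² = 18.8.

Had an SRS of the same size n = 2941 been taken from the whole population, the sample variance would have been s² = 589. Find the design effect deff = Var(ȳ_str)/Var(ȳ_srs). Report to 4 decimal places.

Var(ȳ_str) = Σ Wₕ²(1−fₕ)sₕ²/nₕ with Wₕ = Nₕ/21808:
  18–34: (5364/21808)²·(1−321/5364)·459.2/321 = 0.081365989
  35–54: (12277/21808)²·(1−2395/12277)·394/2395 = 0.04196586
  65+: (4167/21808)²·(1−225/4167)·18.8/225 = 0.0028859166
  → Var(ȳ_str) = 0.12621777.
Var(ȳ_srs) = (1 − 2941/21808)·589/2941 = 0.17326358.
deff = 0.12621777 / 0.17326358 = 0.7285.

0.7285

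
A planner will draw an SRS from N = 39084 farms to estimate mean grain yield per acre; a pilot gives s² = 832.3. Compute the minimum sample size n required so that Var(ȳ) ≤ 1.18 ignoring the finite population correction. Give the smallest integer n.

706

Without fpc, n₀ = s²/D = 832.3/1.18 = 705.3390.
Rounding up, n = 706.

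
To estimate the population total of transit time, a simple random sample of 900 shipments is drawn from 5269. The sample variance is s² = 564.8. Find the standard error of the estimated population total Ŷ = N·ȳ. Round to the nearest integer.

Var(Ŷ) = N²·Var(ȳ) = N²·(1 − n/N)·s²/n.
f = 900/5269 = 0.17081040; Var(ȳ) = 0.82918960·564.8/900 = 0.52036254.
Var(Ŷ) = 5269² · 0.52036254 = 1.4446493 × 10^7.
SE(Ŷ) = √(1.4446493 × 10^7) = 3801.

3801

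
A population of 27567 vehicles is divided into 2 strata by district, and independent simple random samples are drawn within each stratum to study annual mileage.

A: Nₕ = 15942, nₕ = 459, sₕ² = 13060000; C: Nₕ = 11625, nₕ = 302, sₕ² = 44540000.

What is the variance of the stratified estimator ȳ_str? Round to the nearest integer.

Var(ȳ_str) = Σₕ Wₕ²(1 − fₕ)sₕ²/nₕ with Wₕ = Nₕ/N, N = 27567.
A: Wₕ = 0.57830014; term = 0.57830014²·(1 − 0.02879187)·13060000/459 = 9241.6475.
C: Wₕ = 0.42169986; term = 0.42169986²·(1 − 0.02597849)·44540000/302 = 25545.754.
Sum = 34787.402.

34787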